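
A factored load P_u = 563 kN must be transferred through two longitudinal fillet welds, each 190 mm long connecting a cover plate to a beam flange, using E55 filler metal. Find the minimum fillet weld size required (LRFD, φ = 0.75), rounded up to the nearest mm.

E55XX → F_EXX = 550 MPa.
Total weld length L = 380 mm.
Required throat t_e = P_u / (φ × 0.6 F_EXX × L) = 563 / (0.75 × 0.6 × 550 × 380 × 10⁻³) = 5.986 mm.
Required leg w = t_e / 0.707 = 8.467 mm → use 9 mm.

w = 9 mm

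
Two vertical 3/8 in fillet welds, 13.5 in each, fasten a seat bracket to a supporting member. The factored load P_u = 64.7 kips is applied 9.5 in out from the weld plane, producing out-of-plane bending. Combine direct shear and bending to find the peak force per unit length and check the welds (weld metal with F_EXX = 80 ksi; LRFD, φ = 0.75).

L_w = 2 × 13.5 = 27 in; section modulus (unit throat) S = 2 × L²/6 = 60.75 in².
Direct shear f_v = P/L_w = 64.7/27 = 2.396 kip/in.
Moment M = P × e = 64.7 × 9.5 = 614.65 kip·in; bending f_b = M/S = 10.12 kip/in.
f_max = √(f_v² + f_b²) = √(2.396² + 10.12²) = 10.4 kip/in.
φr_n = 0.75 × 0.6 × 80 × (0.707 × 0.375) = 9.544 kip/in → NOT adequate.

f_max ≈ 10.4 kip/in; NOT adequate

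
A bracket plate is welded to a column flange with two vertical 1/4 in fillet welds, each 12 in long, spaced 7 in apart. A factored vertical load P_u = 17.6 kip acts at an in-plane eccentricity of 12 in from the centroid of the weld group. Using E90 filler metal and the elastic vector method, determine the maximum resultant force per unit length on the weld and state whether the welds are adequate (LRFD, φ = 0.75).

f_max ≈ 2.96 kip/in; adequate

E90XX → F_EXX = 90 ksi.
Total weld length L_w = 24 in. Treat welds as unit-width lines.
Polar moment about centroid: J = 2[d³/12 + d(b/2)²] = 2[12³/12 + 12×3.5²] = 582 in³.
Direct shear f_v = P/L_w = 17.6 / 24 = 0.7333 kip/in (vertical).
Torsion M = P·e = 17.6 × 12 = 211.2 kip·in.
Critical point at (x, y) = (3.5, 6) from centroid. f_tx = M·y/J = 2.177 kip/in; f_ty = M·x/J = 1.27 kip/in.
Resultant f_max = √[f_tx² + (f_v + f_ty)²] = √[2.177² + (0.7333 + 1.27)²] = 2.959 kip/in.
Capacity per unit length: φr_n = 0.75 × 0.6 × 90 × (0.707 × 0.25) = 7.158 kip/in.
2.959 ≤ 7.158 → adequate.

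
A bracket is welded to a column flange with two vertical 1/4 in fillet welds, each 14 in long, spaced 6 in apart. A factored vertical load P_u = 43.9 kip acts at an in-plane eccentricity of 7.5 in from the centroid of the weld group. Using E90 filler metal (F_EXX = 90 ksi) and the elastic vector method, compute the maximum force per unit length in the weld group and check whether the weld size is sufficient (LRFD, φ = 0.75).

f_max ≈ 4.4 kip/in; adequate

Total weld length L_w = 28 in. Treat welds as unit-width lines.
Polar moment about centroid: J = 2[d³/12 + d(b/2)²] = 2[14³/12 + 14×3²] = 709.3 in³.
Direct shear f_v = P/L_w = 43.9 / 28 = 1.568 kip/in (vertical).
Torsion M = P·e = 43.9 × 7.5 = 329.25 kip·in.
Critical point at (x, y) = (3, 7) from centroid. f_tx = M·y/J = 3.249 kip/in; f_ty = M·x/J = 1.393 kip/in.
Resultant f_max = √[f_tx² + (f_v + f_ty)²] = √[3.249² + (1.568 + 1.393)²] = 4.396 kip/in.
Capacity per unit length: φr_n = 0.75 × 0.6 × 90 × (0.707 × 0.25) = 7.158 kip/in.
4.396 ≤ 7.158 → adequate.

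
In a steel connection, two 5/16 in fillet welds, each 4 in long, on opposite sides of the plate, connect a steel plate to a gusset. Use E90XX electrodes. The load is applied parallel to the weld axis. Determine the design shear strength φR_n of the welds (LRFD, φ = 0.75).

E90XX → F_EXX = 90 ksi.
Effective throat t_e = 0.707 × 0.3125 = 0.2209 in.
Total length L = 8 in; A_we = 0.2209 × 8 = 1.767 in².
F_nw = 0.6 F_EXX = 0.6 × 90 = 54 ksi.
φR_n = 0.75 × 54 × 1.767 = 71.58 kip.

φR_n ≈ 71.6 kip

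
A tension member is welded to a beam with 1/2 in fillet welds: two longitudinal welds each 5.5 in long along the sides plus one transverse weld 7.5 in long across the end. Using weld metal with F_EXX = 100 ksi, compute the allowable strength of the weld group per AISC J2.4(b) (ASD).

R_n/Ω ≈ 218 kip

t_e = 0.707 × 0.5 = 0.3535 in.
R_nwl = 0.6 × 100 × 0.3535 × 11 = 233.3 kip (longitudinal, 2 welds).
R_nwt = 0.6 × 100 × 0.3535 × 7.5 = 159.1 kip (transverse, base value).
(i) R_nwl + R_nwt = 392.4 kip; (ii) 0.85 R_nwl + 1.5 R_nwt = 436.9 kip.
R_n = max = 436.9 kip [governs: (ii)]; R_n/Ω = 218.5 kip.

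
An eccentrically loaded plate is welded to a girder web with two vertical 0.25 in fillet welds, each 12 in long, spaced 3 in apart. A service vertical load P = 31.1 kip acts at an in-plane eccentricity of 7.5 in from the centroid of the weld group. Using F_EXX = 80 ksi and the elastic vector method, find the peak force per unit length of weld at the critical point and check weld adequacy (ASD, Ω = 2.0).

Total weld length L_w = 24 in. Treat welds as unit-width lines.
Polar moment about centroid: J = 2[d³/12 + d(b/2)²] = 2[12³/12 + 12×1.5²] = 342 in³.
Direct shear f_v = P/L_w = 31.1 / 24 = 1.296 kip/in (vertical).
Torsion M = P·e = 31.1 × 7.5 = 233.25 kip·in.
Critical point at (x, y) = (1.5, 6) from centroid. f_tx = M·y/J = 4.092 kip/in; f_ty = M·x/J = 1.023 kip/in.
Resultant f_max = √[f_tx² + (f_v + f_ty)²] = √[4.092² + (1.296 + 1.023)²] = 4.703 kip/in.
Capacity per unit length: r_n/Ω = (1/2.0) × 0.6 × 80 × (0.707 × 0.25) = 4.242 kip/in.
4.703 > 4.242 → NOT adequate.

f_max ≈ 4.7 kip/in; NOT adequate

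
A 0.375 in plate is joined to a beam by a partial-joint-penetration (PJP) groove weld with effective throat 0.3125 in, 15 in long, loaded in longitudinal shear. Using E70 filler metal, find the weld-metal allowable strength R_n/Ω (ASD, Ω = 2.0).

R_n/Ω ≈ 98.4 kip

E70XX → F_EXX = 70 ksi.
Effective throat (given) t_e = 0.3125 in.
A_we = 0.3125 × 15 = 4.688 in².
F_nw = 0.6 F_EXX = 42 ksi.
R_n/Ω = (42 × 4.688) / 2.0 = 98.44 kip.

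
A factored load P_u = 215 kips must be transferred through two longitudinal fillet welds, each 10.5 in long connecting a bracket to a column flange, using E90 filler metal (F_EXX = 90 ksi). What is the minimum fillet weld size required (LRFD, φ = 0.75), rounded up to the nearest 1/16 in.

w = 3/8 in

Total weld length L = 21 in.
Required throat t_e = P_u / (φ × 0.6 F_EXX × L) = 215 / (0.75 × 0.6 × 90 × 21) = 0.2528 in.
Required leg w = t_e / 0.707 = 0.3576 in → use 3/8 in.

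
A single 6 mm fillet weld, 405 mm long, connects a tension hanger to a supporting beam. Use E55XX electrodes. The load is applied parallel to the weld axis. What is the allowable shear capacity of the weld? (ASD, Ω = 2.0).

E55XX → F_EXX = 550 MPa.
Effective throat t_e = 0.707 × 6 = 4.242 mm.
Total length L = 405 mm; A_we = 4.242 × 405 = 1718 mm².
F_nw = 0.6 F_EXX = 0.6 × 550 = 330 MPa.
R_n = 330 × 1718 × 10⁻³ = 566.9 kN; R_n/Ω = 566.9/2.0 = 283.5 kN.

R_n/Ω ≈ 283 kN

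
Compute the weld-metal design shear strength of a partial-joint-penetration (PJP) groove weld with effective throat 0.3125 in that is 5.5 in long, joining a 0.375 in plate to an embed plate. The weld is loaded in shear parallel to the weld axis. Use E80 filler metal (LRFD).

φR_n ≈ 61.9 kip

E80XX → F_EXX = 80 ksi.
Effective throat (given) t_e = 0.3125 in.
A_we = 0.3125 × 5.5 = 1.719 in².
F_nw = 0.6 F_EXX = 48 ksi.
φR_n = 0.75 × 48 × 1.719 = 61.88 kip.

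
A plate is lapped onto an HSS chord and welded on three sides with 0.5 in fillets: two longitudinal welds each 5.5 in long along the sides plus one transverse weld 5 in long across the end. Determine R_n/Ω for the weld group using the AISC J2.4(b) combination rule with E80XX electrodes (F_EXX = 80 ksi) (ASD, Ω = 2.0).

t_e = 0.707 × 0.5 = 0.3535 in.
R_nwl = 0.6 × 80 × 0.3535 × 11 = 186.6 kip (longitudinal, 2 welds).
R_nwt = 0.6 × 80 × 0.3535 × 5 = 84.84 kip (transverse, base value).
(i) R_nwl + R_nwt = 271.5 kip; (ii) 0.85 R_nwl + 1.5 R_nwt = 285.9 kip.
R_n = max = 285.9 kip [governs: (ii)]; R_n/Ω = 143 kip.

R_n/Ω ≈ 143 kip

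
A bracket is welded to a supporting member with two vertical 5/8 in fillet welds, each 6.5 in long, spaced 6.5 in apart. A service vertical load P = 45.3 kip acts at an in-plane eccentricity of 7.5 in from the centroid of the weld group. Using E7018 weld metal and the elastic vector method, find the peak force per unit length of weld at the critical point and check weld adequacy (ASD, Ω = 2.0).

f_max ≈ 11.3 kip/in; NOT adequate

E70XX → F_EXX = 70 ksi.
Total weld length L_w = 13 in. Treat welds as unit-width lines.
Polar moment about centroid: J = 2[d³/12 + d(b/2)²] = 2[6.5³/12 + 6.5×3.25²] = 183.1 in³.
Direct shear f_v = P/L_w = 45.3 / 13 = 3.485 kip/in (vertical).
Torsion M = P·e = 45.3 × 7.5 = 339.75 kip·in.
Critical point at (x, y) = (3.25, 3.25) from centroid. f_tx = M·y/J = 6.031 kip/in; f_ty = M·x/J = 6.031 kip/in.
Resultant f_max = √[f_tx² + (f_v + f_ty)²] = √[6.031² + (3.485 + 6.031)²] = 11.27 kip/in.
Capacity per unit length: r_n/Ω = (1/2.0) × 0.6 × 70 × (0.707 × 0.625) = 9.279 kip/in.
11.27 > 9.279 → NOT adequate.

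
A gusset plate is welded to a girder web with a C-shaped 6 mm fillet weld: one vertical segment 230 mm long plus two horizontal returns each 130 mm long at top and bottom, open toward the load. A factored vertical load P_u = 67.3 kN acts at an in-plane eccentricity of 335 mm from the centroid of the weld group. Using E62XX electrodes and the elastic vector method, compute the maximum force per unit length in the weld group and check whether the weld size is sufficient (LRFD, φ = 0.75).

E62XX → F_EXX = 620 MPa.
Total weld length L_w = 490 mm. Treat welds as unit-width lines.
Centroid: x̄ = 2×130×65 / 490 = 34.49 mm from the vertical weld.
Polar moment about centroid: J = I_x + I_y = [230³/12 + 2×130×115²] + [230×34.49² + 2(130³/12 + 130×30.51²)] = 5334000 mm³.
Direct shear f_v = P/L_w = 67.3×10³ / 490 = 137.3 N/mm (vertical).
Torsion M = P·e = 67.3×10³ × 335 = 22546000 N·mm.
Critical point at (x, y) = (95.51, 115) from centroid. f_tx = M·y/J = 486.1 N/mm; f_ty = M·x/J = 403.7 N/mm.
Resultant f_max = √[f_tx² + (f_v + f_ty)²] = √[486.1² + (137.3 + 403.7)²] = 727.3 N/mm.
Capacity per unit length: φr_n = 0.75 × 0.6 × 620 × (0.707 × 6) = 1184 N/mm.
727.3 ≤ 1184 → adequate.

f_max ≈ 727 N/mm; adequate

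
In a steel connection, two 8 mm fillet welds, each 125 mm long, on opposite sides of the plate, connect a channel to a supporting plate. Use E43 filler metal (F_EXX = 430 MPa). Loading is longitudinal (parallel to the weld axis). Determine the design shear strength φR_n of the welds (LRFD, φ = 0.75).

Effective throat t_e = 0.707 × 8 = 5.656 mm.
Total length L = 250 mm; A_we = 5.656 × 250 = 1414 mm².
F_nw = 0.6 F_EXX = 0.6 × 430 = 258 MPa.
φR_n = 0.75 × 258 × 1414 × 10⁻³ = 273.6 kN.

φR_n ≈ 274 kN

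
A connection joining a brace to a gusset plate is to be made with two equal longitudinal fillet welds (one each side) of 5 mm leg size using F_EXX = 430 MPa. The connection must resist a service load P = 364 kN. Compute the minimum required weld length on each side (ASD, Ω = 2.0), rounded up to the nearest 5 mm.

L = 400 mm on each side

Throat t_e = 0.707 × 5 = 3.535 mm.
r_n/Ω = (0.6 × 430 × 3.535) / 2.0 = 456 N/mm = 0.456 kN/mm.
L_req = P / (r_n/Ω) = 364 / 0.456 = 798.2 mm total.
Per side: 798.2 / 2 = 399.1 mm.
Round up → use L = 400 mm on each side.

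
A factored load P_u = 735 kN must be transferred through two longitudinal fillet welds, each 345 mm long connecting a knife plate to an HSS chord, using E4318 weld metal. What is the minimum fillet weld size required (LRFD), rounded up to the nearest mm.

w = 8 mm

E43XX → F_EXX = 430 MPa.
Total weld length L = 690 mm.
Required throat t_e = P_u / (φ × 0.6 F_EXX × L) = 735 / (0.75 × 0.6 × 430 × 690 × 10⁻³) = 5.505 mm.
Required leg w = t_e / 0.707 = 7.786 mm → use 8 mm.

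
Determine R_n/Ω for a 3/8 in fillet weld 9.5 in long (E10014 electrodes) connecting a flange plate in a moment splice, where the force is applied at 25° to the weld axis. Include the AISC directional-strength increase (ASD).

R_n/Ω ≈ 85.9 kip

E100XX → F_EXX = 100 ksi.
t_e = 0.707 × 0.375 = 0.2651 in; A_we = 0.2651 × 9.5 = 2.519 in².
Directional factor: 1.0 + 0.5 sin^1.5(25°) = 1.137.
F_nw = 0.6 × 100 × 1.137 = 68.24 ksi.
R_n/Ω = (68.24 × 2.519) / 2.0 = 85.94 kip.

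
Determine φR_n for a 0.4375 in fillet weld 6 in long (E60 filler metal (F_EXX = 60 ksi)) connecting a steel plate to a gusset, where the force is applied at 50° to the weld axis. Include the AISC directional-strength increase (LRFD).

t_e = 0.707 × 0.4375 = 0.3093 in; A_we = 0.3093 × 6 = 1.856 in².
Directional factor: 1.0 + 0.5 sin^1.5(50°) = 1.335.
F_nw = 0.6 × 60 × 1.335 = 48.07 ksi.
φR_n = 0.75 × 48.07 × 1.856 = 66.91 kips.

φR_n ≈ 66.9 kips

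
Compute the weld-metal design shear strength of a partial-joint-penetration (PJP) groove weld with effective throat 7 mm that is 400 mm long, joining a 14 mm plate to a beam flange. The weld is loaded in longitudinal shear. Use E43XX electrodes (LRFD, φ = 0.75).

E43XX → F_EXX = 430 MPa.
Effective throat (given) t_e = 7 mm.
A_we = 7 × 400 = 2800 mm².
F_nw = 0.6 F_EXX = 258 MPa.
φR_n = 0.75 × 258 × 2800 × 10⁻³ = 541.8 kN.

φR_n ≈ 542 kN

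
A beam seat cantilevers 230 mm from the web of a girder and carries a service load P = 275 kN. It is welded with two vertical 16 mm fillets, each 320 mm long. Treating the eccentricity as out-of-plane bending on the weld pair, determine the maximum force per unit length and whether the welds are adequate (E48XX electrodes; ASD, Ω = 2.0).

f_max ≈ 1900 N/mm; NOT adequate

E48XX → F_EXX = 480 MPa.
L_w = 2 × 320 = 640 mm; section modulus (unit throat) S = 2 × L²/6 = 34130 mm².
Direct shear f_v = P/L_w = 275×10³/640 = 429.7 N/mm.
Moment M = P × e = 275×10³ × 230 = 63250000 N·mm; bending f_b = M/S = 1853 N/mm.
f_max = √(f_v² + f_b²) = √(429.7² + 1853²) = 1902 N/mm.
r_n/Ω = (1/2.0) × 0.6 × 480 × (0.707 × 16) = 1629 N/mm → NOT adequate.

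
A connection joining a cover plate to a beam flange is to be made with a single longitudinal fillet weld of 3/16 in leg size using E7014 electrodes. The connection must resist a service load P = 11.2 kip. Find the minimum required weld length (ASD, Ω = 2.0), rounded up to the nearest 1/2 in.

E70XX → F_EXX = 70 ksi.
Throat t_e = 0.707 × 0.1875 = 0.1326 in.
r_n/Ω = (0.6 × 70 × 0.1326) / 2.0 = 2.784 kip/in.
L_req = P / (r_n/Ω) = 11.2 / 2.784 = 4.023 in total.
Round up → use L = 4.5 in.

L = 4.5 in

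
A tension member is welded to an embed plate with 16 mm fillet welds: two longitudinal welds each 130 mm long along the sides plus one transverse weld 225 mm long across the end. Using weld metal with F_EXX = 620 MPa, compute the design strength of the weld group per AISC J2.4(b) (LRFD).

t_e = 0.707 × 16 = 11.31 mm.
R_nwl = 0.6 × 620 × 11.31 × 260 × 10⁻³ = 1094 kN (longitudinal, 2 welds).
R_nwt = 0.6 × 620 × 11.31 × 225 × 10⁻³ = 946.8 kN (transverse, base value).
(i) R_nwl + R_nwt = 2041 kN; (ii) 0.85 R_nwl + 1.5 R_nwt = 2350 kN.
R_n = max = 2350 kN [governs: (ii)]; φR_n = 1763 kN.

φR_n ≈ 1760 kN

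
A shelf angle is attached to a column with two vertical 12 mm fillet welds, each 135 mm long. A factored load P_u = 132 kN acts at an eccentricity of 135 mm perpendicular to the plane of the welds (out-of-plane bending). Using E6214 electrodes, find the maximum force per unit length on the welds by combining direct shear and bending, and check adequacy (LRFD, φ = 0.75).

f_max ≈ 2970 N/mm; NOT adequate

E62XX → F_EXX = 620 MPa.
L_w = 2 × 135 = 270 mm; section modulus (unit throat) S = 2 × L²/6 = 6075 mm².
Direct shear f_v = P/L_w = 132×10³/270 = 488.9 N/mm.
Moment M = P × e = 132×10³ × 135 = 17820000 N·mm; bending f_b = M/S = 2933 N/mm.
f_max = √(f_v² + f_b²) = √(488.9² + 2933²) = 2974 N/mm.
φr_n = 0.75 × 0.6 × 620 × (0.707 × 12) = 2367 N/mm → NOT adequate.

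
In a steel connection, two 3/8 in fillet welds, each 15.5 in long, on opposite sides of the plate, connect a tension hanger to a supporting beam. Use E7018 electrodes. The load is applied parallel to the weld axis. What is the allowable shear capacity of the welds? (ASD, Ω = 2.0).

R_n/Ω ≈ 173 kip

E70XX → F_EXX = 70 ksi.
Effective throat t_e = 0.707 × 0.375 = 0.2651 in.
Total length L = 31 in; A_we = 0.2651 × 31 = 8.219 in².
F_nw = 0.6 F_EXX = 0.6 × 70 = 42 ksi.
R_n = 42 × 8.219 = 345.2 kip; R_n/Ω = 345.2/2.0 = 172.6 kip.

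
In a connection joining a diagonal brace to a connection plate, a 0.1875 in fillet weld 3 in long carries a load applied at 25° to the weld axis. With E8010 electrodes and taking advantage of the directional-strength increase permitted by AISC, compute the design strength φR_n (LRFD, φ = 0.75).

φR_n ≈ 16.3 kip

E80XX → F_EXX = 80 ksi.
t_e = 0.707 × 0.1875 = 0.1326 in; A_we = 0.1326 × 3 = 0.3977 in².
Directional factor: 1.0 + 0.5 sin^1.5(25°) = 1.137.
F_nw = 0.6 × 80 × 1.137 = 54.59 ksi.
φR_n = 0.75 × 54.59 × 0.3977 = 16.28 kip.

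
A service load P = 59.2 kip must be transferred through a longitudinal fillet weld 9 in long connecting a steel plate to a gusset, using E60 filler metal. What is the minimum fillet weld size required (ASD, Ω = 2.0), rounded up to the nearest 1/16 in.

w = 9/16 in

E60XX → F_EXX = 60 ksi.
Total weld length L = 9 in.
Required throat t_e = P × Ω / (0.6 F_EXX × L) = 59.2 × 2.0 / (0.6 × 60 × 9) = 0.3654 in.
Required leg w = t_e / 0.707 = 0.5169 in → use 9/16 in.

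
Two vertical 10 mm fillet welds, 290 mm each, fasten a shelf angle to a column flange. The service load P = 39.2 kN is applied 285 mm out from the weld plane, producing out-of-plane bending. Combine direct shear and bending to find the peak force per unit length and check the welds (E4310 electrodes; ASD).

f_max ≈ 404 N/mm; adequate

E43XX → F_EXX = 430 MPa.
L_w = 2 × 290 = 580 mm; section modulus (unit throat) S = 2 × L²/6 = 28030 mm².
Direct shear f_v = P/L_w = 39.2×10³/580 = 67.59 N/mm.
Moment M = P × e = 39.2×10³ × 285 = 11172000 N·mm; bending f_b = M/S = 398.5 N/mm.
f_max = √(f_v² + f_b²) = √(67.59² + 398.5²) = 404.2 N/mm.
r_n/Ω = (1/2.0) × 0.6 × 430 × (0.707 × 10) = 912 N/mm → adequate.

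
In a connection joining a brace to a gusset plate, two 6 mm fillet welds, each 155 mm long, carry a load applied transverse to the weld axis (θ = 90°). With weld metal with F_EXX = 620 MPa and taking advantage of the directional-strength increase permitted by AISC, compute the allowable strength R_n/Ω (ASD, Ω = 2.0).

t_e = 0.707 × 6 = 4.242 mm; A_we = 4.242 × 310 = 1315 mm².
Directional factor: 1.0 + 0.5 sin^1.5(90°) = 1.5.
F_nw = 0.6 × 620 × 1.5 = 558 MPa.
R_n/Ω = (558 × 1315) / 2.0 × 10⁻³ = 366.9 kN.

R_n/Ω ≈ 367 kN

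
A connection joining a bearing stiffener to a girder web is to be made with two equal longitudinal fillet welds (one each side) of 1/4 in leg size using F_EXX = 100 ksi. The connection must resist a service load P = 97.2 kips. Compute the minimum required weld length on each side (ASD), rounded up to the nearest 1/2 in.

L = 9.5 in on each side

Throat t_e = 0.707 × 0.25 = 0.1767 in.
r_n/Ω = (0.6 × 100 × 0.1767) / 2.0 = 5.302 kip/in.
L_req = P / (r_n/Ω) = 97.2 / 5.302 = 18.33 in total.
Per side: 18.33 / 2 = 9.165 in.
Round up → use L = 9.5 in on each side.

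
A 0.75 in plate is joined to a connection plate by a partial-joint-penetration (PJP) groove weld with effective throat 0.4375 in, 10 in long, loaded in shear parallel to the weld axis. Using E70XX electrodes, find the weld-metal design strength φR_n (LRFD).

φR_n ≈ 138 kips

E70XX → F_EXX = 70 ksi.
Effective throat (given) t_e = 0.4375 in.
A_we = 0.4375 × 10 = 4.375 in².
F_nw = 0.6 F_EXX = 42 ksi.
φR_n = 0.75 × 42 × 4.375 = 137.8 kips.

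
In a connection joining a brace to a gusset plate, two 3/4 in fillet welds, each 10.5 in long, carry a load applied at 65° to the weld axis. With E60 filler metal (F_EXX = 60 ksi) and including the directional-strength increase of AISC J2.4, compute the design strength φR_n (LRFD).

φR_n ≈ 430 kip

t_e = 0.707 × 0.75 = 0.5302 in; A_we = 0.5302 × 21 = 11.14 in².
Directional factor: 1.0 + 0.5 sin^1.5(65°) = 1.431.
F_nw = 0.6 × 60 × 1.431 = 51.53 ksi.
φR_n = 0.75 × 51.53 × 11.14 = 430.4 kip.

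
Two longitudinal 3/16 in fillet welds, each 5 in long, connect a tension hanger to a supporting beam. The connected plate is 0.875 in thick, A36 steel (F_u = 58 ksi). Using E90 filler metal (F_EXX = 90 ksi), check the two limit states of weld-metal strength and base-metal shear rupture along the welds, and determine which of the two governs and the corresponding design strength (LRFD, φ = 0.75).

t_e = 0.707 × 0.1875 = 0.1326 in; L = 10 in.
Weld metal: φR_n = 0.75 × 0.6 × 90 × 0.1326 × 10 = 53.69 kips.
Base metal (shear rupture): φR_n = 0.75 × 0.6 × 58 × 0.875 × 10 = 228.4 kips.
Governing: weld metal.

φR_n ≈ 53.7 kips (weld metal governs)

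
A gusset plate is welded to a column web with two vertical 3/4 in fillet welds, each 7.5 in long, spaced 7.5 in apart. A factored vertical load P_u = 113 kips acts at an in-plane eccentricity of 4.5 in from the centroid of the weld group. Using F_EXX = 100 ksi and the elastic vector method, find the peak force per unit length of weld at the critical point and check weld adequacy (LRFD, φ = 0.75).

Total weld length L_w = 15 in. Treat welds as unit-width lines.
Polar moment about centroid: J = 2[d³/12 + d(b/2)²] = 2[7.5³/12 + 7.5×3.75²] = 281.2 in³.
Direct shear f_v = P/L_w = 113 / 15 = 7.533 kip/in (vertical).
Torsion M = P·e = 113 × 4.5 = 508.5 kip·in.
Critical point at (x, y) = (3.75, 3.75) from centroid. f_tx = M·y/J = 6.78 kip/in; f_ty = M·x/J = 6.78 kip/in.
Resultant f_max = √[f_tx² + (f_v + f_ty)²] = √[6.78² + (7.533 + 6.78)²] = 15.84 kip/in.
Capacity per unit length: φr_n = 0.75 × 0.6 × 100 × (0.707 × 0.75) = 23.86 kip/in.
15.84 ≤ 23.86 → adequate.

f_max ≈ 15.8 kip/in; adequate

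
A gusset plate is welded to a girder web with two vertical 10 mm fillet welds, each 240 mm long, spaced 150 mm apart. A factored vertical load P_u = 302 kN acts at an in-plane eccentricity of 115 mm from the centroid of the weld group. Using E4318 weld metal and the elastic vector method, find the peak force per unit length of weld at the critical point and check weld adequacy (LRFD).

f_max ≈ 1420 N/mm; NOT adequate

E43XX → F_EXX = 430 MPa.
Total weld length L_w = 480 mm. Treat welds as unit-width lines.
Polar moment about centroid: J = 2[d³/12 + d(b/2)²] = 2[240³/12 + 240×75²] = 5004000 mm³.
Direct shear f_v = P/L_w = 302×10³ / 480 = 629.2 N/mm (vertical).
Torsion M = P·e = 302×10³ × 115 = 34730000 N·mm.
Critical point at (x, y) = (75, 120) from centroid. f_tx = M·y/J = 832.9 N/mm; f_ty = M·x/J = 520.5 N/mm.
Resultant f_max = √[f_tx² + (f_v + f_ty)²] = √[832.9² + (629.2 + 520.5)²] = 1420 N/mm.
Capacity per unit length: φr_n = 0.75 × 0.6 × 430 × (0.707 × 10) = 1368 N/mm.
1420 > 1368 → NOT adequate.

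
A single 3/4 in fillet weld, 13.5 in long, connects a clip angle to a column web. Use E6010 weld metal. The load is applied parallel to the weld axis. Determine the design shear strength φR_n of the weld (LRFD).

E60XX → F_EXX = 60 ksi.
Effective throat t_e = 0.707 × 0.75 = 0.5302 in.
Total length L = 13.5 in; A_we = 0.5302 × 13.5 = 7.158 in².
F_nw = 0.6 F_EXX = 0.6 × 60 = 36 ksi.
φR_n = 0.75 × 36 × 7.158 = 193.3 kips.

φR_n ≈ 193 kips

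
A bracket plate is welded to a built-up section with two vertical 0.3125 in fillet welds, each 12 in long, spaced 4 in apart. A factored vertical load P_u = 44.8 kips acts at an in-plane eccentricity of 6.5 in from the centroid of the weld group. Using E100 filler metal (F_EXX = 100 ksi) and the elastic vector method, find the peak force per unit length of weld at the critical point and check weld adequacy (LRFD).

f_max ≈ 5.67 kip/in; adequate

Total weld length L_w = 24 in. Treat welds as unit-width lines.
Polar moment about centroid: J = 2[d³/12 + d(b/2)²] = 2[12³/12 + 12×2²] = 384 in³.
Direct shear f_v = P/L_w = 44.8 / 24 = 1.867 kip/in (vertical).
Torsion M = P·e = 44.8 × 6.5 = 291.2 kip·in.
Critical point at (x, y) = (2, 6) from centroid. f_tx = M·y/J = 4.55 kip/in; f_ty = M·x/J = 1.517 kip/in.
Resultant f_max = √[f_tx² + (f_v + f_ty)²] = √[4.55² + (1.867 + 1.517)²] = 5.67 kip/in.
Capacity per unit length: φr_n = 0.75 × 0.6 × 100 × (0.707 × 0.3125) = 9.942 kip/in.
5.67 ≤ 9.942 → adequate.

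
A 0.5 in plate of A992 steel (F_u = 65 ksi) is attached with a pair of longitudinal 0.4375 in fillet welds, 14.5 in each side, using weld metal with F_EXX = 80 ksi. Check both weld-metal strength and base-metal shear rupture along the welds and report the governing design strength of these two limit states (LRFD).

t_e = 0.707 × 0.4375 = 0.3093 in; L = 29 in.
Weld metal: φR_n = 0.75 × 0.6 × 80 × 0.3093 × 29 = 322.9 kip.
Base metal (shear rupture): φR_n = 0.75 × 0.6 × 65 × 0.5 × 29 = 424.1 kip.
Governing: weld metal.

φR_n ≈ 323 kip (weld metal governs)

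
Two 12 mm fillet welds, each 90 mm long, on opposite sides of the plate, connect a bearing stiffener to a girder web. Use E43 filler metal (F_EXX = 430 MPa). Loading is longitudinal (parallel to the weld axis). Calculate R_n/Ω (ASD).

Effective throat t_e = 0.707 × 12 = 8.484 mm.
Total length L = 180 mm; A_we = 8.484 × 180 = 1527 mm².
F_nw = 0.6 F_EXX = 0.6 × 430 = 258 MPa.
R_n = 258 × 1527 × 10⁻³ = 394 kN; R_n/Ω = 394/2.0 = 197 kN.

R_n/Ω ≈ 197 kN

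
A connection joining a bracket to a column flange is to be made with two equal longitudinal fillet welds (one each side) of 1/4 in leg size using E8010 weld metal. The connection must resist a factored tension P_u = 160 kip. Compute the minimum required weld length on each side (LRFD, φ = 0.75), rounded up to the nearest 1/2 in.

L = 13 in on each side

E80XX → F_EXX = 80 ksi.
Throat t_e = 0.707 × 0.25 = 0.1767 in.
φr_n = 0.75 × 0.6 × 80 × 0.1767 = 6.363 kip/in.
L_req = P_u / φr_n = 160 / 6.363 = 25.15 in total.
Per side: 25.15 / 2 = 12.57 in.
Round up → use L = 13 in on each side.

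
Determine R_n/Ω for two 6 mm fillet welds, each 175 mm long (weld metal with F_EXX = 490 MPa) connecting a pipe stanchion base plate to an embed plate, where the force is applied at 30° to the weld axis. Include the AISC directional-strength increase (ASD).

R_n/Ω ≈ 257 kN

t_e = 0.707 × 6 = 4.242 mm; A_we = 4.242 × 350 = 1485 mm².
Directional factor: 1.0 + 0.5 sin^1.5(30°) = 1.177.
F_nw = 0.6 × 490 × 1.177 = 346 MPa.
R_n/Ω = (346 × 1485) / 2.0 × 10⁻³ = 256.8 kN.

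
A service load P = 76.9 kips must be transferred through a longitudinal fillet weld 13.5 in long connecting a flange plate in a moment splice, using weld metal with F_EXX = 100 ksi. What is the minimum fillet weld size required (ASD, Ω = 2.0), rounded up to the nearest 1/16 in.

w = 5/16 in

Total weld length L = 13.5 in.
Required throat t_e = P × Ω / (0.6 F_EXX × L) = 76.9 × 2.0 / (0.6 × 100 × 13.5) = 0.1899 in.
Required leg w = t_e / 0.707 = 0.2686 in → use 5/16 in.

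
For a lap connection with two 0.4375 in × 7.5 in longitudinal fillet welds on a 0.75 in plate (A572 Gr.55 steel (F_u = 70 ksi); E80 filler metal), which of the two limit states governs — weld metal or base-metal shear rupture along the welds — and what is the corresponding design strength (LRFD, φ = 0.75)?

E80XX → F_EXX = 80 ksi.
t_e = 0.707 × 0.4375 = 0.3093 in; L = 15 in.
Weld metal: φR_n = 0.75 × 0.6 × 80 × 0.3093 × 15 = 167 kips.
Base metal (shear rupture): φR_n = 0.75 × 0.6 × 70 × 0.75 × 15 = 354.4 kips.
Governing: weld metal.

φR_n ≈ 167 kips (weld metal governs)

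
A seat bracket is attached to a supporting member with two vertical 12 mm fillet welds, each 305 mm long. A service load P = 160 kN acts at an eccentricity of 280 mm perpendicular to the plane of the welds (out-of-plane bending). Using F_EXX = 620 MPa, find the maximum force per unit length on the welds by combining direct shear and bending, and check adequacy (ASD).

f_max ≈ 1470 N/mm; adequate

L_w = 2 × 305 = 610 mm; section modulus (unit throat) S = 2 × L²/6 = 31010 mm².
Direct shear f_v = P/L_w = 160×10³/610 = 262.3 N/mm.
Moment M = P × e = 160×10³ × 280 = 44800000 N·mm; bending f_b = M/S = 1445 N/mm.
f_max = √(f_v² + f_b²) = √(262.3² + 1445²) = 1468 N/mm.
r_n/Ω = (1/2.0) × 0.6 × 620 × (0.707 × 12) = 1578 N/mm → adequate.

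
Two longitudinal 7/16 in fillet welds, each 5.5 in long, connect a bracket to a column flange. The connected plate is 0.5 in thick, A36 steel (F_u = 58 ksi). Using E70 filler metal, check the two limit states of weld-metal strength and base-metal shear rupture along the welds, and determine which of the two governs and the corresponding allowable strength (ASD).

E70XX → F_EXX = 70 ksi.
t_e = 0.707 × 0.4375 = 0.3093 in; L = 11 in.
Weld metal: R_n/Ω = (1/2.0) × 0.6 × 70 × 0.3093 × 11 = 71.45 kips.
Base metal (shear rupture): R_n/Ω = (1/2.0) × 0.6 × 58 × 0.5 × 11 = 95.7 kips.
Governing: weld metal.

R_n/Ω ≈ 71.5 kips (weld metal governs)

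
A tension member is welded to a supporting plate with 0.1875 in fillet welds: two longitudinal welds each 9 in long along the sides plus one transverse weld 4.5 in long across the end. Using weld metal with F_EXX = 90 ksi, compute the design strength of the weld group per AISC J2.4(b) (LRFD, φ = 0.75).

t_e = 0.707 × 0.1875 = 0.1326 in.
R_nwl = 0.6 × 90 × 0.1326 × 18 = 128.9 kip (longitudinal, 2 welds).
R_nwt = 0.6 × 90 × 0.1326 × 4.5 = 32.21 kip (transverse, base value).
(i) R_nwl + R_nwt = 161.1 kip; (ii) 0.85 R_nwl + 1.5 R_nwt = 157.8 kip.
R_n = max = 161.1 kip [governs: (i)]; φR_n = 120.8 kip.

φR_n ≈ 121 kip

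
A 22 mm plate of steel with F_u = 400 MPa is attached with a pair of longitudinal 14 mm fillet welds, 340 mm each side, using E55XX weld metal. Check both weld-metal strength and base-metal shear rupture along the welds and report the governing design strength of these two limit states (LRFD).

φR_n ≈ 1670 kN (weld metal governs)

E55XX → F_EXX = 550 MPa.
t_e = 0.707 × 14 = 9.898 mm; L = 680 mm.
Weld metal: φR_n = 0.75 × 0.6 × 550 × 9.898 × 680 × 10⁻³ = 1666 kN.
Base metal (shear rupture): φR_n = 0.75 × 0.6 × 400 × 22 × 680 × 10⁻³ = 2693 kN.
Governing: weld metal.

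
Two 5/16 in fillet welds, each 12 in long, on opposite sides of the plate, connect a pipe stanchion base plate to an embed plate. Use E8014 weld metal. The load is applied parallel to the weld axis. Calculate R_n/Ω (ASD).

E80XX → F_EXX = 80 ksi.
Effective throat t_e = 0.707 × 0.3125 = 0.2209 in.
Total length L = 24 in; A_we = 0.2209 × 24 = 5.302 in².
F_nw = 0.6 F_EXX = 0.6 × 80 = 48 ksi.
R_n = 48 × 5.302 = 254.5 kip; R_n/Ω = 254.5/2.0 = 127.3 kip.

R_n/Ω ≈ 127 kip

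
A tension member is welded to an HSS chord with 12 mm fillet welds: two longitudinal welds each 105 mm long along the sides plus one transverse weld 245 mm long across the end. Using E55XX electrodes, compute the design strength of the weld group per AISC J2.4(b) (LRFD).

φR_n ≈ 1150 kN

E55XX → F_EXX = 550 MPa.
t_e = 0.707 × 12 = 8.484 mm.
R_nwl = 0.6 × 550 × 8.484 × 210 × 10⁻³ = 587.9 kN (longitudinal, 2 welds).
R_nwt = 0.6 × 550 × 8.484 × 245 × 10⁻³ = 685.9 kN (transverse, base value).
(i) R_nwl + R_nwt = 1274 kN; (ii) 0.85 R_nwl + 1.5 R_nwt = 1529 kN.
R_n = max = 1529 kN [governs: (ii)]; φR_n = 1146 kN.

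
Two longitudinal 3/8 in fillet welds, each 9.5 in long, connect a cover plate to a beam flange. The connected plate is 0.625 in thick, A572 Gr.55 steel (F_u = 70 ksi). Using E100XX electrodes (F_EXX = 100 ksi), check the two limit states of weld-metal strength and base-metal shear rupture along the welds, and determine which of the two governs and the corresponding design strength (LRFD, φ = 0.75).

t_e = 0.707 × 0.375 = 0.2651 in; L = 19 in.
Weld metal: φR_n = 0.75 × 0.6 × 100 × 0.2651 × 19 = 226.7 kips.
Base metal (shear rupture): φR_n = 0.75 × 0.6 × 70 × 0.625 × 19 = 374.1 kips.
Governing: weld metal.

φR_n ≈ 227 kips (weld metal governs)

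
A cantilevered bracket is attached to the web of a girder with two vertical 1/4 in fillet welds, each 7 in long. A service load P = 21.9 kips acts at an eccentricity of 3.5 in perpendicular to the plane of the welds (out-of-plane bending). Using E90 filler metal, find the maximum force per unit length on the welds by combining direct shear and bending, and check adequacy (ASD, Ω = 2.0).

E90XX → F_EXX = 90 ksi.
L_w = 2 × 7 = 14 in; section modulus (unit throat) S = 2 × L²/6 = 16.33 in².
Direct shear f_v = P/L_w = 21.9/14 = 1.564 kip/in.
Moment M = P × e = 21.9 × 3.5 = 76.65 kip·in; bending f_b = M/S = 4.693 kip/in.
f_max = √(f_v² + f_b²) = √(1.564² + 4.693²) = 4.947 kip/in.
r_n/Ω = (1/2.0) × 0.6 × 90 × (0.707 × 0.25) = 4.772 kip/in → NOT adequate.

f_max ≈ 4.95 kip/in; NOT adequate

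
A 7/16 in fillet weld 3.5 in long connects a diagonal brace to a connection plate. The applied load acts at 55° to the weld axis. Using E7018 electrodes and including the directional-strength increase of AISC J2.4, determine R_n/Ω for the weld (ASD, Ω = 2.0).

R_n/Ω ≈ 31.2 kip

E70XX → F_EXX = 70 ksi.
t_e = 0.707 × 0.4375 = 0.3093 in; A_we = 0.3093 × 3.5 = 1.083 in².
Directional factor: 1.0 + 0.5 sin^1.5(55°) = 1.371.
F_nw = 0.6 × 70 × 1.371 = 57.57 ksi.
R_n/Ω = (57.57 × 1.083) / 2.0 = 31.16 kip.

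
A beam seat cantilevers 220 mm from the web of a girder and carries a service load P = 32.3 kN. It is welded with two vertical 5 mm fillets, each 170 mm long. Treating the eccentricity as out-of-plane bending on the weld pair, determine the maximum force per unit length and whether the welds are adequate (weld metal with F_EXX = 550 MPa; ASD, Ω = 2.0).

f_max ≈ 744 N/mm; NOT adequate

L_w = 2 × 170 = 340 mm; section modulus (unit throat) S = 2 × L²/6 = 9633 mm².
Direct shear f_v = P/L_w = 32.3×10³/340 = 95 N/mm.
Moment M = P × e = 32.3×10³ × 220 = 7106000 N·mm; bending f_b = M/S = 737.6 N/mm.
f_max = √(f_v² + f_b²) = √(95² + 737.6²) = 743.7 N/mm.
r_n/Ω = (1/2.0) × 0.6 × 550 × (0.707 × 5) = 583.3 N/mm → NOT adequate.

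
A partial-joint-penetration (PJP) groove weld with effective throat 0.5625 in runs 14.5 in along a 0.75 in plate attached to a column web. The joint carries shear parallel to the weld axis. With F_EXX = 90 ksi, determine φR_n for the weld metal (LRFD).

φR_n ≈ 330 kips

Effective throat (given) t_e = 0.5625 in.
A_we = 0.5625 × 14.5 = 8.156 in².
F_nw = 0.6 F_EXX = 54 ksi.
φR_n = 0.75 × 54 × 8.156 = 330.3 kips.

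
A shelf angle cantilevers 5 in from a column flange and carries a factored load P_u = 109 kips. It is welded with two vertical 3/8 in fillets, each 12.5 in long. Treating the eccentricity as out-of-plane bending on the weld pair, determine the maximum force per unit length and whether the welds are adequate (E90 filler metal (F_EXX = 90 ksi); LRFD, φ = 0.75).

f_max ≈ 11.3 kip/in; NOT adequate

L_w = 2 × 12.5 = 25 in; section modulus (unit throat) S = 2 × L²/6 = 52.08 in².
Direct shear f_v = P/L_w = 109/25 = 4.36 kip/in.
Moment M = P × e = 109 × 5 = 545 kip·in; bending f_b = M/S = 10.46 kip/in.
f_max = √(f_v² + f_b²) = √(4.36² + 10.46²) = 11.34 kip/in.
φr_n = 0.75 × 0.6 × 90 × (0.707 × 0.375) = 10.74 kip/in → NOT adequate.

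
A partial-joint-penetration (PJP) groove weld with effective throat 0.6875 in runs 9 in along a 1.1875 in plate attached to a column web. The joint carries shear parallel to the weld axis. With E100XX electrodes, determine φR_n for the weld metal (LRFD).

E100XX → F_EXX = 100 ksi.
Effective throat (given) t_e = 0.6875 in.
A_we = 0.6875 × 9 = 6.188 in².
F_nw = 0.6 F_EXX = 60 ksi.
φR_n = 0.75 × 60 × 6.188 = 278.4 kip.

φR_n ≈ 278 kip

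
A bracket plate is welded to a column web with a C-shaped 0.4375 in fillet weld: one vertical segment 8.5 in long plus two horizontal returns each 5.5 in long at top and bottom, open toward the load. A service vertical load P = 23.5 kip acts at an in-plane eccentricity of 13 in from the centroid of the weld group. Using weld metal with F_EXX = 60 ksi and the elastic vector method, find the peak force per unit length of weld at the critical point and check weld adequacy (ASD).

f_max ≈ 6.53 kip/in; NOT adequate

Total weld length L_w = 19.5 in. Treat welds as unit-width lines.
Centroid: x̄ = 2×5.5×2.75 / 19.5 = 1.551 in from the vertical weld.
Polar moment about centroid: J = I_x + I_y = [8.5³/12 + 2×5.5×4.25²] + [8.5×1.551² + 2(5.5³/12 + 5.5×1.199²)] = 313.9 in³.
Direct shear f_v = P/L_w = 23.5 / 19.5 = 1.205 kip/in (vertical).
Torsion M = P·e = 23.5 × 13 = 305.5 kip·in.
Critical point at (x, y) = (3.949, 4.25) from centroid. f_tx = M·y/J = 4.137 kip/in; f_ty = M·x/J = 3.844 kip/in.
Resultant f_max = √[f_tx² + (f_v + f_ty)²] = √[4.137² + (1.205 + 3.844)²] = 6.527 kip/in.
Capacity per unit length: r_n/Ω = (1/2.0) × 0.6 × 60 × (0.707 × 0.4375) = 5.568 kip/in.
6.527 > 5.568 → NOT adequate.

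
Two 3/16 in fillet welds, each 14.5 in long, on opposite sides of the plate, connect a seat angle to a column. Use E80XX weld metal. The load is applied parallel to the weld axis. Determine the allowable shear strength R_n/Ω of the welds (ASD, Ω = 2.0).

R_n/Ω ≈ 92.3 kip

E80XX → F_EXX = 80 ksi.
Effective throat t_e = 0.707 × 0.1875 = 0.1326 in.
Total length L = 29 in; A_we = 0.1326 × 29 = 3.844 in².
F_nw = 0.6 F_EXX = 0.6 × 80 = 48 ksi.
R_n = 48 × 3.844 = 184.5 kip; R_n/Ω = 184.5/2.0 = 92.26 kip.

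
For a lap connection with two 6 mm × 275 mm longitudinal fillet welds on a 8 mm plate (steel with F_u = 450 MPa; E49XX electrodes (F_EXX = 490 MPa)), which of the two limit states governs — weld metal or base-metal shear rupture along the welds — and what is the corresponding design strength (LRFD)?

t_e = 0.707 × 6 = 4.242 mm; L = 550 mm.
Weld metal: φR_n = 0.75 × 0.6 × 490 × 4.242 × 550 × 10⁻³ = 514.4 kN.
Base metal (shear rupture): φR_n = 0.75 × 0.6 × 450 × 8 × 550 × 10⁻³ = 891 kN.
Governing: weld metal.

φR_n ≈ 514 kN (weld metal governs)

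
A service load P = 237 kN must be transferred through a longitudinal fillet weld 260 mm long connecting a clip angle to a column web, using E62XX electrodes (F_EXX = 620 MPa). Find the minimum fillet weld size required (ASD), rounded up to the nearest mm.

Total weld length L = 260 mm.
Required throat t_e = P × Ω / (0.6 F_EXX × L) = 237 × 2.0 / (0.6 × 620 × 260 × 10⁻³) = 4.901 mm.
Required leg w = t_e / 0.707 = 6.932 mm → use 7 mm.

w = 7 mm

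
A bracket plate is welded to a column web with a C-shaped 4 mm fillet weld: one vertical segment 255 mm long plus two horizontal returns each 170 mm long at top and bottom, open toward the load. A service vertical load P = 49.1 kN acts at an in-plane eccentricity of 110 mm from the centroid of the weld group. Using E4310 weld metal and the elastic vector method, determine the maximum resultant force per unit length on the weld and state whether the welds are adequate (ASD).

E43XX → F_EXX = 430 MPa.
Total weld length L_w = 595 mm. Treat welds as unit-width lines.
Centroid: x̄ = 2×170×85 / 595 = 48.57 mm from the vertical weld.
Polar moment about centroid: J = I_x + I_y = [255³/12 + 2×170×127.5²] + [255×48.57² + 2(170³/12 + 170×36.43²)] = 8781000 mm³.
Direct shear f_v = P/L_w = 49.1×10³ / 595 = 82.52 N/mm (vertical).
Torsion M = P·e = 49.1×10³ × 110 = 5401000 N·mm.
Critical point at (x, y) = (121.4, 127.5) from centroid. f_tx = M·y/J = 78.43 N/mm; f_ty = M·x/J = 74.69 N/mm.
Resultant f_max = √[f_tx² + (f_v + f_ty)²] = √[78.43² + (82.52 + 74.69)²] = 175.7 N/mm.
Capacity per unit length: r_n/Ω = (1/2.0) × 0.6 × 430 × (0.707 × 4) = 364.8 N/mm.
175.7 ≤ 364.8 → adequate.

f_max ≈ 176 N/mm; adequate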